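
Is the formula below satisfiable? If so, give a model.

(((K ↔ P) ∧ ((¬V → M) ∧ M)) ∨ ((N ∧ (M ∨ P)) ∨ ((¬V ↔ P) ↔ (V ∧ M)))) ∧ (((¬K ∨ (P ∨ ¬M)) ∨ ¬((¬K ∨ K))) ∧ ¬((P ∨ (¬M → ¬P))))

The conjunct ¬((P ∨ (¬M → ¬P))) is unsatisfiable on its own:
  M=F, P=F: evaluates to False.
  M=F, P=T: evaluates to False.
  M=T, P=F: evaluates to False.
  M=T, P=T: evaluates to False.
So the whole conjunction is unsatisfiable.

UNSATISFIABLE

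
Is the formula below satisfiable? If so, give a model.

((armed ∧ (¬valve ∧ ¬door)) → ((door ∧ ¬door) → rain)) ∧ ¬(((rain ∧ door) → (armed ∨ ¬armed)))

The conjunct ¬(((rain ∧ door) → (armed ∨ ¬armed))) is unsatisfiable on its own:
  door=F, armed=F, rain=F: evaluates to False.
  door=F, armed=F, rain=T: evaluates to False.
  door=F, armed=T, rain=F: evaluates to False.
  door=F, armed=T, rain=T: evaluates to False.
  door=T, armed=F, rain=F: evaluates to False.
  door=T, armed=F, rain=T: evaluates to False.
  door=T, armed=T, rain=F: evaluates to False.
  door=T, armed=T, rain=T: evaluates to False.
So the whole conjunction is unsatisfiable.

Unsatisfiable — no assignment works.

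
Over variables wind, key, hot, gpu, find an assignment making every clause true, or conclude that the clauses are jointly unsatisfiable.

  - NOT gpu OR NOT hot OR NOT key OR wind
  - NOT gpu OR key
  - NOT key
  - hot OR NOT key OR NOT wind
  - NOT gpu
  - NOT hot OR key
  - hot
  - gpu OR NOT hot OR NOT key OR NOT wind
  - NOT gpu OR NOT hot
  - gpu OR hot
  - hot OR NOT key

Unsatisfiable

Case hot = True:
  (NOT key) forces key = False.
  Clause (NOT hot OR key) is falsified — contradiction.
Case hot = False:
  Clause (hot) is falsified — contradiction.
Both cases fail, so the formula is unsatisfiable.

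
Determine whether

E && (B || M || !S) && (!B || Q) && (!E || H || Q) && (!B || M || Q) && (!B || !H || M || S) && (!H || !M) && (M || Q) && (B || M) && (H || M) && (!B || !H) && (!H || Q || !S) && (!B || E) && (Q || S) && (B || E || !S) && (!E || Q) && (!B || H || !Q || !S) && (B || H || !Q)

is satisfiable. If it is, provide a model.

Unit clause (E) forces E = True.
In (!E || Q) only Q is left, so Q = True.
Try B = False:
  (B || M) forces M = True.
  (!H || !M) forces H = False.
  clause (B || H || !Q) is falsified — backtrack.
So B = True.
  then (!B || !H) forces H = False.
  then (!B || H || !Q || !S) forces S = False.
  then (H || M) forces M = True.
All clauses satisfied.

B: True; E: True; M: True; H: False; Q: True; S: False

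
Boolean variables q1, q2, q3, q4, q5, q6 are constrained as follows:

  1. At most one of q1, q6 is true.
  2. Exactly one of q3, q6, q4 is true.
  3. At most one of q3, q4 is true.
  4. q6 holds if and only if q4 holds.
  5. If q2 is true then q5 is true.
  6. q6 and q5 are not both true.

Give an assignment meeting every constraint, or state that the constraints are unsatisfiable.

q1=T; q2=T; q3=T; q4=F; q5=T; q6=F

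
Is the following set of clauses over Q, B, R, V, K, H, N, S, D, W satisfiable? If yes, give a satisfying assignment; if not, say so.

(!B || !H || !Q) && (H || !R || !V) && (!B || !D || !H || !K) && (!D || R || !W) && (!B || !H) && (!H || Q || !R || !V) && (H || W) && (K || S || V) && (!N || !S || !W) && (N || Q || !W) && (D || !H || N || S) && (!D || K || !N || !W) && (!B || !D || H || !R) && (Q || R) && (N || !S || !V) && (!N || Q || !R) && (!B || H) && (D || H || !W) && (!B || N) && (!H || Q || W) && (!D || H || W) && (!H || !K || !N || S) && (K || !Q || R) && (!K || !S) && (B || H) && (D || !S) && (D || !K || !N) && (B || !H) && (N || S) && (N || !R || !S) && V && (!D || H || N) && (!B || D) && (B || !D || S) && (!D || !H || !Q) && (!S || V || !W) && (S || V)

Unsatisfiable — no assignment works.

Case B = True:
  (!B || !H) forces H = False.
  Clause (!B || H) is falsified — contradiction.
Case B = False:
  (B || H) forces H = True.
  Clause (B || !H) is falsified — contradiction.
Both cases fail, so the formula is unsatisfiable.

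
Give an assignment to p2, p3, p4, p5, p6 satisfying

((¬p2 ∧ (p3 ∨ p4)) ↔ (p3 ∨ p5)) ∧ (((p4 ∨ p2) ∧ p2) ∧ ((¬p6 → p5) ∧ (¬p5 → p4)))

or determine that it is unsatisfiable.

p2: True, p3: False, p4: True, p5: False, p6: True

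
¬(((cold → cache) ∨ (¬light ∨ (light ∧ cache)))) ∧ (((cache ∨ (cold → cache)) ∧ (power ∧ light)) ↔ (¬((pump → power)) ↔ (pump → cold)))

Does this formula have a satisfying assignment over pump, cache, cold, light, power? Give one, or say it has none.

pump = False, cache = False, cold = True, light = True, power = False

  ¬(((cold → cache) ∨ (¬light ∨ (light ∧ cache)))) = True
    (cold → cache) ∨ (¬light ∨ (light ∧ cache)) = False
      cold → cache = False
      ¬light ∨ (light ∧ cache) = False
        ¬light = False
        light ∧ cache = False
  ((cache ∨ (cold → cache)) ∧ (power ∧ light)) ↔ (¬((pump → power)) ↔ (pump → cold)) = True
    (cache ∨ (cold → cache)) ∧ (power ∧ light) = False
      cache ∨ (cold → cache) = False
        cold → cache = False
      power ∧ light = False
    ¬((pump → power)) ↔ (pump → cold) = False
      ¬((pump → power)) = False
        pump → power = True
      pump → cold = True
Both conjuncts True, so the formula holds.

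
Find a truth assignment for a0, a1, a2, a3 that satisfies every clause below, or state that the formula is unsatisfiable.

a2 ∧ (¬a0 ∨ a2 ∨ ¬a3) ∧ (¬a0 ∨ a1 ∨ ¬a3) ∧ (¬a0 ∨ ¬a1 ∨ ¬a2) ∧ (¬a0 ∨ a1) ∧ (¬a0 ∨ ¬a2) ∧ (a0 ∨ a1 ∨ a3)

Unit clause (a2) forces a2 = True.
In (¬a0 ∨ ¬a2) only ¬a0 is left, so a0 = False.
Set a1 = True.
Set a3 = True.
Check each clause:
  (a2): a2 holds.
  (¬a0 ∨ a2 ∨ ¬a3): ¬a0 holds.
  (¬a0 ∨ a1 ∨ ¬a3): ¬a0 holds.
  (¬a0 ∨ ¬a1 ∨ ¬a2): ¬a0 holds.
  (¬a0 ∨ a1): ¬a0 holds.
  (¬a0 ∨ ¬a2): ¬a0 holds.
  (a0 ∨ a1 ∨ a3): a1 holds.
All clauses satisfied.

a0: False, a1: True, a2: True, a3: True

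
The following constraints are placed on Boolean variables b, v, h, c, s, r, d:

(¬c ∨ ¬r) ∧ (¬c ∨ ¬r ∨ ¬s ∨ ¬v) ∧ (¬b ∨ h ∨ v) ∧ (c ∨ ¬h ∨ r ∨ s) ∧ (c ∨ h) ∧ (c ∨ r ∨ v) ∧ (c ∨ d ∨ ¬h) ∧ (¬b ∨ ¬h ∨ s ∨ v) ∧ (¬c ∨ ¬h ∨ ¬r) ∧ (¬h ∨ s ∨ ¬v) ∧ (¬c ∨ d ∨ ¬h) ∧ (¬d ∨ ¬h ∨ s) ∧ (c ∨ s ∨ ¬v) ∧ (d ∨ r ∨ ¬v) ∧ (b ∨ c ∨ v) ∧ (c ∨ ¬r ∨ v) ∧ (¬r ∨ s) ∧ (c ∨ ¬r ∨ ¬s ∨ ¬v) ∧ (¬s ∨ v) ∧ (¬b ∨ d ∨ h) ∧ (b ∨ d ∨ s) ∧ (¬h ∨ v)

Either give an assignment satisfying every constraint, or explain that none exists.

Set b = True.
Try v = False:
  (¬b ∨ h ∨ v) forces h = True.
  clause (¬h ∨ v) is falsified — backtrack.
So v = True.
Set h = False.
  then (c ∨ h) forces c = True.
  then (¬b ∨ d ∨ h) forces d = True.
  then (¬c ∨ ¬r) forces r = False.
Set s = False.
All clauses satisfied.

b = True; v = True; h = False; c = True; s = False; r = False; d = True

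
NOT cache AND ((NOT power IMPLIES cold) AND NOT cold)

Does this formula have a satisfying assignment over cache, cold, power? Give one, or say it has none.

cache=F; cold=F; power=T

  NOT cache = True
  (NOT power IMPLIES cold) AND NOT cold = True
    NOT power IMPLIES cold = True
      NOT power = False
    NOT cold = True
Both conjuncts True, so the formula holds.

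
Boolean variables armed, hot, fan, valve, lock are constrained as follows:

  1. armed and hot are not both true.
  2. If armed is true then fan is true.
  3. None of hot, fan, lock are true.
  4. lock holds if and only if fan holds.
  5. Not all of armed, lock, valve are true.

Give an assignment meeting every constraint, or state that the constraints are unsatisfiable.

armed = False, hot = False, fan = False, valve = True, lock = False

  (1) armed=F, hot=F — not both ✓
  (2) armed=F ⇒ fan: vacuous ✓
  (3) {hot, fan, lock}: 0 true — none ✓
  (4) lock=F, fan=F — same ✓
  (5) {armed, lock, valve}: 1/3 true — not all ✓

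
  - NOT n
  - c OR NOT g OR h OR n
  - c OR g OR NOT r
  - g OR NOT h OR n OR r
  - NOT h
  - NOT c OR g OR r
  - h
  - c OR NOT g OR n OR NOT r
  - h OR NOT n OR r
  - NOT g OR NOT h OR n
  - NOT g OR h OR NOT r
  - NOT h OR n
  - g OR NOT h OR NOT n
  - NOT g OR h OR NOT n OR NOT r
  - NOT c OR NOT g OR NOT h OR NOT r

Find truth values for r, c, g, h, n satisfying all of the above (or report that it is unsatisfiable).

Case h = True:
  Clause (NOT h) is falsified — contradiction.
Case h = False:
  Clause (h) is falsified — contradiction.
Both cases fail, so the formula is unsatisfiable.

No satisfying assignment exists.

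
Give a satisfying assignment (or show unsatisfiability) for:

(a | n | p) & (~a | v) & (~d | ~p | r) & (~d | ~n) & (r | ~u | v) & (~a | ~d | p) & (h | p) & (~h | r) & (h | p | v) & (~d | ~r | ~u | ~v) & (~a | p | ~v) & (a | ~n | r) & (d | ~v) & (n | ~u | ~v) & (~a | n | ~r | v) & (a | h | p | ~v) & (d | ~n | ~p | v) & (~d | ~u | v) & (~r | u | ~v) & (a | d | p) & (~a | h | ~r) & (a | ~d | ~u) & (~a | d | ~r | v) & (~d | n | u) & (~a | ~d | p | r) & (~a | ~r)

Set d = False.
  then (d | ~v) forces v = False.
  then (~a | v) forces a = False.
  then (a | d | p) forces p = True.
  then (d | ~n | ~p | v) forces n = False.
Set r = True.
Set u = True.
Set h = True.
All clauses satisfied.

d: False, p: True, v: False, r: True, a: False, n: False, u: True, h: True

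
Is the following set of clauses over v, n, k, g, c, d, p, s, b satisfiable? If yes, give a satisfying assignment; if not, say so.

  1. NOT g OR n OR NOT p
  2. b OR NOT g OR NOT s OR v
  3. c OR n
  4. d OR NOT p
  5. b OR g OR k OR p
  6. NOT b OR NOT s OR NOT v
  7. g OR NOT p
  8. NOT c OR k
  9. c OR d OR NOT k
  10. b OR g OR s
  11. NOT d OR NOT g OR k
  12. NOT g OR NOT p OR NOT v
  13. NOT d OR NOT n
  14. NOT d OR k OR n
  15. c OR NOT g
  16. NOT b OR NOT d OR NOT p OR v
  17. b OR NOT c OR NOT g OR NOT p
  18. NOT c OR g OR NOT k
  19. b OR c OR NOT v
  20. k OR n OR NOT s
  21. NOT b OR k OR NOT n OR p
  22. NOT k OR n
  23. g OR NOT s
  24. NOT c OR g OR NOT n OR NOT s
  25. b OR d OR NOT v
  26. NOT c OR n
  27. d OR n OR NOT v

v = True; n = True; k = True; g = True; c = True; d = False; p = False; s = False; b = True

Set v = True.
Try n = False:
  (c OR n) forces c = True.
  clause (NOT c OR n) is falsified — backtrack.
So n = True.
  then (NOT d OR NOT n) forces d = False.
  then (b OR d OR NOT v) forces b = True.
  then (d OR NOT p) forces p = False.
  then (NOT b OR NOT s OR NOT v) forces s = False.
  then (NOT b OR k OR NOT n OR p) forces k = True.
  then (c OR d OR NOT k) forces c = True.
  then (NOT c OR g OR NOT k) forces g = True.
All clauses satisfied.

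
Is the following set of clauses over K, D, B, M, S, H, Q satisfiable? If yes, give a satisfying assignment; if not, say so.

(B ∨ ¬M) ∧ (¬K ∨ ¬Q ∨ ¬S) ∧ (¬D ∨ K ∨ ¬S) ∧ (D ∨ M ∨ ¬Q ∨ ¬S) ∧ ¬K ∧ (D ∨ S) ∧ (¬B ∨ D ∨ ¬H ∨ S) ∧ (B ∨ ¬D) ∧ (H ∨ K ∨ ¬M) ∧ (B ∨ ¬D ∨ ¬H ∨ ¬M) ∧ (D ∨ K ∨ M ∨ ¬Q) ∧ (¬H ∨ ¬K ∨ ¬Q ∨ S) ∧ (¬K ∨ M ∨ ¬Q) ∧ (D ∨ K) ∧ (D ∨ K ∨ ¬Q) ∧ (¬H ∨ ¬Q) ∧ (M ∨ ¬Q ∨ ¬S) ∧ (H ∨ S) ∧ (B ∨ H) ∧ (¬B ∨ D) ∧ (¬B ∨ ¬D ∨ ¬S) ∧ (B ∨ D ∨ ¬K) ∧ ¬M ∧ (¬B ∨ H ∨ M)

Unit clause (¬K) forces K = False.
In (D ∨ K) only D is left, so D = True.
Unit clause (¬M) forces M = False.
In (¬D ∨ K ∨ ¬S) only ¬S is left, so S = False.
In (B ∨ ¬D) only B is left, so B = True.
In (H ∨ S) only H is left, so H = True.
In (¬H ∨ ¬Q) only ¬Q is left, so Q = False.
All clauses satisfied.

K = False, D = True, B = True, M = False, S = False, H = True, Q = False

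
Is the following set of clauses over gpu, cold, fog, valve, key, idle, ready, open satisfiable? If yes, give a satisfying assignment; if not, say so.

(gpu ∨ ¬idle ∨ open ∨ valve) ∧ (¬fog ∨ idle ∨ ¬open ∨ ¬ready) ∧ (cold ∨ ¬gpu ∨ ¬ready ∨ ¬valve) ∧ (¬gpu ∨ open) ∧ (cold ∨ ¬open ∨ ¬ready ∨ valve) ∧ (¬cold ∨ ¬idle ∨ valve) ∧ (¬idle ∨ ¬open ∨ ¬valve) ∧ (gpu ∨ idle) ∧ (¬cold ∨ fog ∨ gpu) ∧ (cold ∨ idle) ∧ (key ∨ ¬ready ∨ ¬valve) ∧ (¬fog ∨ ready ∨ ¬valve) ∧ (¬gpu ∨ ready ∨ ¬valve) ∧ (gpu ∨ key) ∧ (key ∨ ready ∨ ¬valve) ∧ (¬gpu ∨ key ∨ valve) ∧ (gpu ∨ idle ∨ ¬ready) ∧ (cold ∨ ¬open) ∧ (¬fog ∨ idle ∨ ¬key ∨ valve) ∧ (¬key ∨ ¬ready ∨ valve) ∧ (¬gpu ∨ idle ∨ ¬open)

Try gpu = True:
  (¬gpu ∨ open) forces open = True.
  (cold ∨ ¬open) forces cold = True.
  (¬gpu ∨ idle ∨ ¬open) forces idle = True.
  (¬cold ∨ ¬idle ∨ valve) forces valve = True.
  clause (¬idle ∨ ¬open ∨ ¬valve) is falsified — backtrack.
So gpu = False.
  then (gpu ∨ idle) forces idle = True.
  then (gpu ∨ key) forces key = True.
Set cold = False.
  then (cold ∨ ¬open) forces open = False.
  then (gpu ∨ ¬idle ∨ open ∨ valve) forces valve = True.
Set fog = False.
Set ready = False.
All clauses satisfied.

gpu = False; cold = False; fog = False; valve = True; key = True; idle = True; ready = False; open = False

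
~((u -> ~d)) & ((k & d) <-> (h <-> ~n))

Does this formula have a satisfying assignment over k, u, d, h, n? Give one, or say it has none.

k: True, u: True, d: True, h: False, n: True

  ~((u -> ~d)) = True
    u -> ~d = False
      ~d = False
  (k & d) <-> (h <-> ~n) = True
    k & d = True
    h <-> ~n = True
      ~n = False
Both conjuncts True, so the formula holds.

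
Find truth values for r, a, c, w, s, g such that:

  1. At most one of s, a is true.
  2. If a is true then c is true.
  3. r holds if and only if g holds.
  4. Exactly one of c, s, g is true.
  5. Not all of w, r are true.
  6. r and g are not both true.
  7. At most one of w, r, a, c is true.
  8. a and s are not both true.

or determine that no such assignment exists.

r = False, a = False, c = False, w = False, s = True, g = False

  (1) {s, a}: 1 true — at most one ✓
  (2) a=F ⇒ c: vacuous ✓
  (3) r=F, g=F — same ✓
  (4) {c, s, g}: 1 true — exactly one ✓
  (5) {w, r}: 0/2 true — not all ✓
  (6) r=F, g=F — not both ✓
  (7) {w, r, a, c}: 0 true — at most one ✓
  (8) a=F, s=T — not both ✓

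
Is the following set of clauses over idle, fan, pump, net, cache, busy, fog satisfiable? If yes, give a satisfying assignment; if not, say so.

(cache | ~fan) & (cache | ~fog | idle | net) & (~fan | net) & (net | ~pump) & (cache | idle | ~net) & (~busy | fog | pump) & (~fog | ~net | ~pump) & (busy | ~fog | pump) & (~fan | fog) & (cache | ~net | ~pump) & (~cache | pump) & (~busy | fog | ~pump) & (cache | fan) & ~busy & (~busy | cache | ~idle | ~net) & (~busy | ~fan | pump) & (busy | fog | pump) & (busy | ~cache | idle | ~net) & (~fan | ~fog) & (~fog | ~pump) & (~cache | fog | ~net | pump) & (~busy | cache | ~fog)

idle = True, fan = False, pump = True, net = True, cache = True, busy = False, fog = False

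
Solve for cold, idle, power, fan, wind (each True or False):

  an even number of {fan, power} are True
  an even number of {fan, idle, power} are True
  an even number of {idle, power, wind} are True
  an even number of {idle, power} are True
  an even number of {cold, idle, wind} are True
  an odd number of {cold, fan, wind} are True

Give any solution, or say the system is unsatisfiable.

Unsatisfiable — no assignment works.

Adding constraints 1, 4, 5, 6 mod 2: every variable appears an even number of times on the left, so the left side is 0.
But the right sides sum to 1 (mod 2). 0 ≠ 1 — the system is inconsistent.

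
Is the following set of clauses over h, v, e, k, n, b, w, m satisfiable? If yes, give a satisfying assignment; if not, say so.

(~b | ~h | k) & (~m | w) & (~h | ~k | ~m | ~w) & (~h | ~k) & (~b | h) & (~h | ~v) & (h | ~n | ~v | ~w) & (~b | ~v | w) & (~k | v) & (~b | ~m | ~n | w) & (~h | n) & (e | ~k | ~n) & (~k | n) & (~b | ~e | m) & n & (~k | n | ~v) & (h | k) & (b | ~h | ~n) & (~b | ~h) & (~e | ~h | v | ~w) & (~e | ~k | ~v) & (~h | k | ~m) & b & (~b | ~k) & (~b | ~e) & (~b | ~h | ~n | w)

Case b = True:
  (~b | h) forces h = True.
  Clause (~b | ~h) is falsified — contradiction.
Case b = False:
  Clause (b) is falsified — contradiction.
Both cases fail, so the formula is unsatisfiable.

Unsatisfiable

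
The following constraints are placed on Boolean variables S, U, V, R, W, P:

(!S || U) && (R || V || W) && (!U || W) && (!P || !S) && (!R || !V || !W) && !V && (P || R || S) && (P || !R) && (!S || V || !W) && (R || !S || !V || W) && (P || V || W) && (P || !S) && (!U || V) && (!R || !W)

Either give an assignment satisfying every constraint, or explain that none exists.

Unit clause (!V) forces V = False.
In (!U || V) only !U is left, so U = False.
In (!S || U) only !S is left, so S = False.
Set R = True.
  then (P || !R) forces P = True.
  then (!R || !W) forces W = False.
All clauses satisfied.

S=F, U=F, V=F, R=T, W=F, P=T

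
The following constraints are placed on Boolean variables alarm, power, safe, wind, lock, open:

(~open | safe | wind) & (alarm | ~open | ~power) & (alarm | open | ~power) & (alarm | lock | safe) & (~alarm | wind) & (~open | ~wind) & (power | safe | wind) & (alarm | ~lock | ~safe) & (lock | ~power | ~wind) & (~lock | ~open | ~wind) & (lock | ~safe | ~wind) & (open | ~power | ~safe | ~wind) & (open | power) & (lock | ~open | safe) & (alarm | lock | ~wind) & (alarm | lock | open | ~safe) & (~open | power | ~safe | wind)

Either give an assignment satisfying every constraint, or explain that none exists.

Set alarm = True.
  then (~alarm | wind) forces wind = True.
  then (~open | ~wind) forces open = False.
  then (open | power) forces power = True.
  then (lock | ~power | ~wind) forces lock = True.
  then (open | ~power | ~safe | ~wind) forces safe = False.
All clauses satisfied.

alarm=T, power=T, safe=F, wind=T, lock=T, open=F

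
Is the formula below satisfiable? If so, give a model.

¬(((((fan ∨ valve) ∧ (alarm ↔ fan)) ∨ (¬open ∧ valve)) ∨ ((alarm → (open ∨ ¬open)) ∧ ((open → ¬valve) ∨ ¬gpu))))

fan=T, open=T, valve=T, alarm=F, gpu=T

  ¬(((((fan ∨ valve) ∧ (alarm ↔ fan)) ∨ (¬open ∧ valve)) ∨ ((alarm → (open ∨ ¬open)) ∧ ((open → ¬valve) ∨ ¬gpu)))) = True
    (((fan ∨ valve) ∧ (alarm ↔ fan)) ∨ (¬open ∧ valve)) ∨ ((alarm → (open ∨ ¬open)) ∧ ((open → ¬valve) ∨ ¬gpu)) = False
      ((fan ∨ valve) ∧ (alarm ↔ fan)) ∨ (¬open ∧ valve) = False
        (fan ∨ valve) ∧ (alarm ↔ fan) = False
          fan ∨ valve = True
          alarm ↔ fan = False
        ¬open ∧ valve = False
          ¬open = False
      (alarm → (open ∨ ¬open)) ∧ ((open → ¬valve) ∨ ¬gpu) = False
        alarm → (open ∨ ¬open) = True
          open ∨ ¬open = True
            ¬open = False
        (open → ¬valve) ∨ ¬gpu = False
          open → ¬valve = False
            ¬valve = False
          ¬gpu = False
The formula evaluates to True.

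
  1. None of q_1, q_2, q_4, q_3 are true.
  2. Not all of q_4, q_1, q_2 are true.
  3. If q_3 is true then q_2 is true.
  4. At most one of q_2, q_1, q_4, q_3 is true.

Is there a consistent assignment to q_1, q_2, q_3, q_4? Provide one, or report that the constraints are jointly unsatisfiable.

q_1=F, q_2=F, q_3=F, q_4=F

  (1) {q_1, q_2, q_4, q_3}: 0 true — none ✓
  (2) {q_4, q_1, q_2}: 0/3 true — not all ✓
  (3) q_3=F ⇒ q_2: vacuous ✓
  (4) {q_2, q_1, q_4, q_3}: 0 true — at most one ✓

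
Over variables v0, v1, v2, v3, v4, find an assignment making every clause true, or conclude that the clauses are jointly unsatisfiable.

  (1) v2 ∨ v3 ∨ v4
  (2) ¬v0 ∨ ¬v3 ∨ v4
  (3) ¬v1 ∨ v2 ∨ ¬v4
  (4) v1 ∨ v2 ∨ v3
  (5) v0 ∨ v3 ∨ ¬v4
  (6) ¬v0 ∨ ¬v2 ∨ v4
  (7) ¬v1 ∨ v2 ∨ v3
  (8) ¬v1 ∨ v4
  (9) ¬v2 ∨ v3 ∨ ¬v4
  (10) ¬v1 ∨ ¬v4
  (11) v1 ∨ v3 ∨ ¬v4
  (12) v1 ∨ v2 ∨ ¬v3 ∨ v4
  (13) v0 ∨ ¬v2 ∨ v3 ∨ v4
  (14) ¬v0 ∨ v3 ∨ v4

v0: False, v1: False, v2: False, v3: True, v4: True

Set v0 = False.
Try v1 = True:
  (¬v1 ∨ v4) forces v4 = True.
  clause (¬v1 ∨ ¬v4) is falsified — backtrack.
So v1 = False.
Set v2 = False.
  then (v1 ∨ v2 ∨ v3) forces v3 = True.
  then (v1 ∨ v2 ∨ ¬v3 ∨ v4) forces v4 = True.
All clauses satisfied.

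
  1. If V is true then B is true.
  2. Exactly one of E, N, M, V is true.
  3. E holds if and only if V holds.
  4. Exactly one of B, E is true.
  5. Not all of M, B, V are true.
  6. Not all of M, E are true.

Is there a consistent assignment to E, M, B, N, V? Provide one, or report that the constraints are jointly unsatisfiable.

E: False, M: True, B: True, N: False, V: False

  (1) V=F ⇒ B: vacuous ✓
  (2) {E, N, M, V}: 1 true — exactly one ✓
  (3) E=F, V=F — same ✓
  (4) {B, E}: 1 true — exactly one ✓
  (5) {M, B, V}: 2/3 true — not all ✓
  (6) {M, E}: 1/2 true — not all ✓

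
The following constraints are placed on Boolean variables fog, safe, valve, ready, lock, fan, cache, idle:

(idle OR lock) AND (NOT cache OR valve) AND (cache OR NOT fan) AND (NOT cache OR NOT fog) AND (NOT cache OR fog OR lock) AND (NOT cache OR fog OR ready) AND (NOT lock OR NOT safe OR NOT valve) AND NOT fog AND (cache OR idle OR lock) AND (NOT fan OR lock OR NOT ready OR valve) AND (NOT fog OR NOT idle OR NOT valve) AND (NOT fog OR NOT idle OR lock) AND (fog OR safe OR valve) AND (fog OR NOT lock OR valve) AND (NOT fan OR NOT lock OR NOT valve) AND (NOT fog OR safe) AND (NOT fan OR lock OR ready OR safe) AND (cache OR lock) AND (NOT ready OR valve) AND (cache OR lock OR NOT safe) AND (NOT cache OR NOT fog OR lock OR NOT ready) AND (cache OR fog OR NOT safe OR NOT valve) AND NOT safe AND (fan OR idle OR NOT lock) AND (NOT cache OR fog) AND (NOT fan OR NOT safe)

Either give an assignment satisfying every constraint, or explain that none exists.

fog = False, safe = False, valve = True, ready = True, lock = True, fan = False, cache = False, idle = True

Unit clause (NOT fog) forces fog = False.
Unit clause (NOT safe) forces safe = False.
In (NOT cache OR fog) only NOT cache is left, so cache = False.
In (cache OR NOT fan) only NOT fan is left, so fan = False.
In (fog OR safe OR valve) only valve is left, so valve = True.
In (cache OR lock) only lock is left, so lock = True.
In (fan OR idle OR NOT lock) only idle is left, so idle = True.
Set ready = True.
All clauses satisfied.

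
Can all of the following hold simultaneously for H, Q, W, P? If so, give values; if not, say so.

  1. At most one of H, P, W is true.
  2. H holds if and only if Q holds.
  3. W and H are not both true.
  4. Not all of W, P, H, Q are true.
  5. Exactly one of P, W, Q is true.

H: False; Q: False; W: True; P: False

  (1) {H, P, W}: 1 true — at most one ✓
  (2) H=F, Q=F — same ✓
  (3) W=T, H=F — not both ✓
  (4) {W, P, H, Q}: 1/4 true — not all ✓
  (5) {P, W, Q}: 1 true — exactly one ✓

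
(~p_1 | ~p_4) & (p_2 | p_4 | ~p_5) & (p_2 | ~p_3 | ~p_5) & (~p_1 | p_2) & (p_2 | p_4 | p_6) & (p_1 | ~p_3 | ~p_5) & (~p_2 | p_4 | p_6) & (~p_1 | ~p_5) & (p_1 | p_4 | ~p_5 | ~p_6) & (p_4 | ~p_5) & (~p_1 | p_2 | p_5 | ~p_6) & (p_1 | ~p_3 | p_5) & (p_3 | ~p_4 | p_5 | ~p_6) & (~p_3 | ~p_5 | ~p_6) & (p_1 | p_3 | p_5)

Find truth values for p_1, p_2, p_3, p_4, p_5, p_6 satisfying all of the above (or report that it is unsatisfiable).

Set p_1 = False.
Set p_2 = True.
Set p_3 = False.
  then (p_1 | p_3 | p_5) forces p_5 = True.
  then (p_4 | ~p_5) forces p_4 = True.
Set p_6 = False.
All clauses satisfied.

p_1: False, p_2: True, p_3: False, p_4: True, p_5: True, p_6: False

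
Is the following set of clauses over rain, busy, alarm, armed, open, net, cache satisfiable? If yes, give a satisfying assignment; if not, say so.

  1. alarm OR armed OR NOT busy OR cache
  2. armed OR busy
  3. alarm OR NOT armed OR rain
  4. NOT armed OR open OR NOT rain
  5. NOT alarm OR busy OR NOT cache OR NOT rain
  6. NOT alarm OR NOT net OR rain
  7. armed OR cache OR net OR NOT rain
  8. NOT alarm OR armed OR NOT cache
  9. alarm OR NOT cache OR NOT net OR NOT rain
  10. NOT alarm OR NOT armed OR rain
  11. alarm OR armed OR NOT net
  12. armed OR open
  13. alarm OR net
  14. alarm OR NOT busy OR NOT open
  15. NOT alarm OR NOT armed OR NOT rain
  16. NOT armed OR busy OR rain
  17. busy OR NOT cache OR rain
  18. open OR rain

rain = True, busy = True, alarm = True, armed = False, open = True, net = True, cache = False

Set rain = True.
Set busy = True.
Try alarm = False:
  (alarm OR net) forces net = True.
  (alarm OR NOT cache OR NOT net OR NOT rain) forces cache = False.
  (alarm OR armed OR NOT busy OR cache) forces armed = True.
  (NOT armed OR open OR NOT rain) forces open = True.
  clause (alarm OR NOT busy OR NOT open) is falsified — backtrack.
So alarm = True.
  then (NOT alarm OR NOT armed OR NOT rain) forces armed = False.
  then (NOT alarm OR armed OR NOT cache) forces cache = False.
  then (armed OR open) forces open = True.
  then (armed OR cache OR net OR NOT rain) forces net = True.
All clauses satisfied.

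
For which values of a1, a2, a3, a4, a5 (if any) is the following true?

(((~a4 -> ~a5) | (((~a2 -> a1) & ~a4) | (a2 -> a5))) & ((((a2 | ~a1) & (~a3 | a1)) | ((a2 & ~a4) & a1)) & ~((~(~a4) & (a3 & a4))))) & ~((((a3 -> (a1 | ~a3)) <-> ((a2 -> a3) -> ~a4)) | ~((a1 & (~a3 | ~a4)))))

Unsatisfiable

Case a1 = True: the formula simplifies to (((~a4 -> ~a5) | (~a4 | (a2 -> a5))) & ((a2 | (a2 & ~a4)) & ~((~(~a4) & (a3 & a4))))) & ~((((a2 -> a3) -> ~a4) | ~((~a3 | ~a4)))).
  a4 = True: simplifies to (a2 & ~a3) & ~((~((a2 -> a3)) | ~(~a3))).
    a3 = True: the conjunct ~a3 is False.
    a3 = False: simplifies to a2 & ~(~(~a2)).
      a2 = True: the conjunct ~(~(~a2)) becomes ~(~False) = False.
      a2 = False: the conjunct a2 is False.
  a4 = False: the conjunct ~((((a2 -> a3) -> ~a4) | ~((~a3 | ~a4)))) becomes ~((True | False)) = False.
Case a1 = False: the conjunct ~((((a3 -> (a1 | ~a3)) <-> ((a2 -> a3) -> ~a4)) | ~((a1 & (~a3 | ~a4))))) becomes ~((((a3 -> ~a3) <-> ((a2 -> a3) -> ~a4)) | True)) = False.
Both cases fail — unsatisfiable.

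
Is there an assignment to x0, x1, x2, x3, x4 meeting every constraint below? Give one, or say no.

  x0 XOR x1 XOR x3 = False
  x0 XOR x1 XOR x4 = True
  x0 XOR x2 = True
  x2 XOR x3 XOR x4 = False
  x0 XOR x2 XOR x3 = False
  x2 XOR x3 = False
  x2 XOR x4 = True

x0 = False; x1 = True; x2 = True; x3 = True; x4 = False

x0 XOR x1 XOR x3 = F XOR T XOR T = False ✓
x0 XOR x1 XOR x4 = F XOR T XOR F = True ✓
x0 XOR x2 = F XOR T = True ✓
x2 XOR x3 XOR x4 = T XOR T XOR F = False ✓
x0 XOR x2 XOR x3 = F XOR T XOR T = False ✓
x2 XOR x3 = T XOR T = False ✓
x2 XOR x4 = T XOR F = True ✓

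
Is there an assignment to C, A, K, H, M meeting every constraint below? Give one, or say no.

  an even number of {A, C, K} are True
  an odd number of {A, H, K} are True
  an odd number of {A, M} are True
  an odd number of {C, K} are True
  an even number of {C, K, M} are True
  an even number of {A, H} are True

Adding constraints 1, 3, 5 mod 2: every variable appears an even number of times on the left, so the left side is 0.
But the right sides sum to 1 (mod 2). 0 ≠ 1 — the system is inconsistent.

The formula is unsatisfiable.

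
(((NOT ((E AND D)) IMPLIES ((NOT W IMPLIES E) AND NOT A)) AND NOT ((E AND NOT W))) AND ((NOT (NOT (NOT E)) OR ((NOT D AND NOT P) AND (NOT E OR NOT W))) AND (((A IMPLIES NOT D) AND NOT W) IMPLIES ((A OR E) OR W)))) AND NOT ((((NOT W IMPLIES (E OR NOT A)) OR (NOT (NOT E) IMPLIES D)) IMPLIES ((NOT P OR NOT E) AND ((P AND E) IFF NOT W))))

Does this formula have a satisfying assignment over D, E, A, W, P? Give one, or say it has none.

Unsatisfiable

Case E = True: the formula simplifies to (((NOT D IMPLIES NOT A) AND NOT (NOT W)) AND ((NOT D AND NOT P) AND NOT W)) AND NOT ((NOT P AND (P IFF NOT W))).
  W = True: the conjunct NOT W is False.
  W = False: the conjunct NOT (NOT W) becomes NOT (NOT False) = False.
Case E = False: the formula simplifies to ((W AND NOT A) AND (((A IMPLIES NOT D) AND NOT W) IMPLIES (A OR W))) AND NOT W.
  W = True: the conjunct NOT W is False.
  W = False: the conjunct W is False.
Both cases fail — unsatisfiable.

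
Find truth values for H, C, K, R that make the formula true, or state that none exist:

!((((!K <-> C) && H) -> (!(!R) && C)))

H = True, C = False, K = True, R = True

  !((((!K <-> C) && H) -> (!(!R) && C))) = True
    ((!K <-> C) && H) -> (!(!R) && C) = False
      (!K <-> C) && H = True
        !K <-> C = True
          !K = False
      !(!R) && C = False
        !(!R) = True
          !R = False
The formula evaluates to True.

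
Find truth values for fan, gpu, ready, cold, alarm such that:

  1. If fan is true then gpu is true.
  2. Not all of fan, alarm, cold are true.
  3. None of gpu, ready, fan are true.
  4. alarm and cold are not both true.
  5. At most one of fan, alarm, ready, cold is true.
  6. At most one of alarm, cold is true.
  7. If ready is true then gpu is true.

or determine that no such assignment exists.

fan = False, gpu = False, ready = False, cold = False, alarm = True

  (1) fan=F ⇒ gpu: vacuous ✓
  (2) {fan, alarm, cold}: 1/3 true — not all ✓
  (3) {gpu, ready, fan}: 0 true — none ✓
  (4) alarm=T, cold=F — not both ✓
  (5) {fan, alarm, ready, cold}: 1 true — at most one ✓
  (6) {alarm, cold}: 1 true — at most one ✓
  (7) ready=F ⇒ gpu: vacuous ✓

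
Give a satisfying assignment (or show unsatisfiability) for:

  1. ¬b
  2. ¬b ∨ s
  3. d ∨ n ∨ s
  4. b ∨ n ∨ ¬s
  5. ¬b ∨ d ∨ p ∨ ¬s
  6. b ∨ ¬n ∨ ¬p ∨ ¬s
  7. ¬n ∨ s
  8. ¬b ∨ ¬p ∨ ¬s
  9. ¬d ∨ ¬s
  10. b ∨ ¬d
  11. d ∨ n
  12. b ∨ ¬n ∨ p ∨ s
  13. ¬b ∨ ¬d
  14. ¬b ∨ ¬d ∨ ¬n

b = False; p = False; s = True; n = True; d = False

Unit clause (¬b) forces b = False.
In (b ∨ ¬d) only ¬d is left, so d = False.
In (d ∨ n) only n is left, so n = True.
In (¬n ∨ s) only s is left, so s = True.
In (b ∨ ¬n ∨ ¬p ∨ ¬s) only ¬p is left, so p = False.
All clauses satisfied.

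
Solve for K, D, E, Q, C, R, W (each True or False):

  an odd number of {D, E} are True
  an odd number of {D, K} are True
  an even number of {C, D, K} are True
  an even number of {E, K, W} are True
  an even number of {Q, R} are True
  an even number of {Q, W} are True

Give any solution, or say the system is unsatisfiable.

K = False; D = True; E = False; Q = False; C = True; R = False; W = False

{D, E}: 1 true → odd ✓
{D, K}: 1 true → odd ✓
{C, D, K}: 2 true → even ✓
{E, K, W}: 0 true → even ✓
{Q, R}: 0 true → even ✓
{Q, W}: 0 true → even ✓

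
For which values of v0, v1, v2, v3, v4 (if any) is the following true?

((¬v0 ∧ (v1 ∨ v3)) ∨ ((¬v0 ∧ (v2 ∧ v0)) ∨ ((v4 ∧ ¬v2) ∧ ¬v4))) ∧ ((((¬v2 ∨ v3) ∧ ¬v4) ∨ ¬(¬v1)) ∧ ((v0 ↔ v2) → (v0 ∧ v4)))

v0=F, v1=T, v2=T, v3=T, v4=T

  (¬v0 ∧ (v1 ∨ v3)) ∨ ((¬v0 ∧ (v2 ∧ v0)) ∨ ((v4 ∧ ¬v2) ∧ ¬v4)) = True
    ¬v0 ∧ (v1 ∨ v3) = True
      ¬v0 = True
      v1 ∨ v3 = True
    (¬v0 ∧ (v2 ∧ v0)) ∨ ((v4 ∧ ¬v2) ∧ ¬v4) = False
      ¬v0 ∧ (v2 ∧ v0) = False
        ¬v0 = True
        v2 ∧ v0 = False
      (v4 ∧ ¬v2) ∧ ¬v4 = False
        v4 ∧ ¬v2 = False
          ¬v2 = False
        ¬v4 = False
  (((¬v2 ∨ v3) ∧ ¬v4) ∨ ¬(¬v1)) ∧ ((v0 ↔ v2) → (v0 ∧ v4)) = True
    ((¬v2 ∨ v3) ∧ ¬v4) ∨ ¬(¬v1) = True
      (¬v2 ∨ v3) ∧ ¬v4 = False
        ¬v2 ∨ v3 = True
          ¬v2 = False
        ¬v4 = False
      ¬(¬v1) = True
        ¬v1 = False
    (v0 ↔ v2) → (v0 ∧ v4) = True
      v0 ↔ v2 = False
      v0 ∧ v4 = False
Both conjuncts True, so the formula holds.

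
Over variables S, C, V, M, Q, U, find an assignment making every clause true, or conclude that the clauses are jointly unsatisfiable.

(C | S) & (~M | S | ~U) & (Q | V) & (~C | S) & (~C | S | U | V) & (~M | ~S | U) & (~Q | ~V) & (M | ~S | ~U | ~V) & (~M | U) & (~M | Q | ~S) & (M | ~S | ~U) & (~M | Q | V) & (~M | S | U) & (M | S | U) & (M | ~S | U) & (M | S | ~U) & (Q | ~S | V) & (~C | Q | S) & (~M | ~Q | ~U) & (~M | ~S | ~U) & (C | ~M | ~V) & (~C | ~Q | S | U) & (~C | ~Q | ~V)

Case S = True:
  If M = True:
    (~M | ~S | U) forces U = True.
    clause (~M | ~S | ~U) is falsified.
  If M = False:
    (M | ~S | ~U) forces U = False.
    clause (M | ~S | U) is falsified.
  Every sub-case reaches a contradiction.
Case S = False:
  (C | S) forces C = True.
  Clause (~C | S) is falsified — contradiction.
Both cases fail, so the formula is unsatisfiable.

Unsatisfiable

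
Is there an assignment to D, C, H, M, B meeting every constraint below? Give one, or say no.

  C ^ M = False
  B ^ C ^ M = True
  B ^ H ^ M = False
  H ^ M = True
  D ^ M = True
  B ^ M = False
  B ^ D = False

Adding constraints 5, 6, 7 mod 2: every variable appears an even number of times on the left, so the left side is 0.
But the right sides sum to 1 (mod 2). 0 ≠ 1 — the system is inconsistent.

No satisfying assignment exists.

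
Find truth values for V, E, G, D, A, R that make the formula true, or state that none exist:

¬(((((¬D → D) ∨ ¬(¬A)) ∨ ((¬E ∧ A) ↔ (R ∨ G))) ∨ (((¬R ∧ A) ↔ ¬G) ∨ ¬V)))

V=T; E=T; G=F; D=F; A=F; R=T

  ¬(((((¬D → D) ∨ ¬(¬A)) ∨ ((¬E ∧ A) ↔ (R ∨ G))) ∨ (((¬R ∧ A) ↔ ¬G) ∨ ¬V))) = True
    (((¬D → D) ∨ ¬(¬A)) ∨ ((¬E ∧ A) ↔ (R ∨ G))) ∨ (((¬R ∧ A) ↔ ¬G) ∨ ¬V) = False
      ((¬D → D) ∨ ¬(¬A)) ∨ ((¬E ∧ A) ↔ (R ∨ G)) = False
        (¬D → D) ∨ ¬(¬A) = False
          ¬D → D = False
            ¬D = True
          ¬(¬A) = False
            ¬A = True
        (¬E ∧ A) ↔ (R ∨ G) = False
          ¬E ∧ A = False
            ¬E = False
          R ∨ G = True
      ((¬R ∧ A) ↔ ¬G) ∨ ¬V = False
        (¬R ∧ A) ↔ ¬G = False
          ¬R ∧ A = False
            ¬R = False
          ¬G = True
        ¬V = False
The formula evaluates to True.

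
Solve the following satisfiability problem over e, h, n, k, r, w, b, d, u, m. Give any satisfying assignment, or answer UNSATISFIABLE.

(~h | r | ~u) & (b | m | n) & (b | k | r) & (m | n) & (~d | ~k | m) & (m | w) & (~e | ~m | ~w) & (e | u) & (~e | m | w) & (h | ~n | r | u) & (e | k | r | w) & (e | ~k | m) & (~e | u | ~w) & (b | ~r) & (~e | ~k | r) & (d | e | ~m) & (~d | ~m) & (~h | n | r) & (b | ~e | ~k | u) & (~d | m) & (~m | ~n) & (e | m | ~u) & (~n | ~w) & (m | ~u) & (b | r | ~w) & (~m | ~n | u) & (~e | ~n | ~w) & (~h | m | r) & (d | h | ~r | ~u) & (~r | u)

Try e = False:
  (e | u) forces u = True.
  (e | m | ~u) forces m = True.
  (d | e | ~m) forces d = True.
  clause (~d | ~m) is falsified — backtrack.
So e = True.
Set h = True.
Set n = False.
  then (m | n) forces m = True.
  then (~e | ~m | ~w) forces w = False.
  then (~d | ~m) forces d = False.
  then (~h | n | r) forces r = True.
  then (~r | u) forces u = True.
  then (b | ~r) forces b = True.
Set k = True.
All clauses satisfied.

e=T, h=T, n=F, k=T, r=T, w=F, b=T, d=F, u=T, m=T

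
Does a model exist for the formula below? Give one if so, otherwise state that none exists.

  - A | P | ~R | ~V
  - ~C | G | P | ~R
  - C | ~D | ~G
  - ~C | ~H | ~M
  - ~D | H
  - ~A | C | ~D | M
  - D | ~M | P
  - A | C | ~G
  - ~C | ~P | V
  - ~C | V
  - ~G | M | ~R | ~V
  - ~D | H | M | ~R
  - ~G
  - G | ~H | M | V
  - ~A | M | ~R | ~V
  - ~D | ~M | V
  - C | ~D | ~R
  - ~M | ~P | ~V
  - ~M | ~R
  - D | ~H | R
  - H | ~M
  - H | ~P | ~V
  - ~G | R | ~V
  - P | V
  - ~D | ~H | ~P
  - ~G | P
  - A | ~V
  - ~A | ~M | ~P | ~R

Unit clause (~G) forces G = False.
Set A = True.
Set V = True.
Set H = True.
Set R = False.
  then (D | ~H | R) forces D = True.
  then (~D | ~H | ~P) forces P = False.
Set M = True.
  then (~C | ~H | ~M) forces C = False.
All clauses satisfied.

A=T; V=T; H=T; R=F; P=F; M=T; C=F; D=T; G=F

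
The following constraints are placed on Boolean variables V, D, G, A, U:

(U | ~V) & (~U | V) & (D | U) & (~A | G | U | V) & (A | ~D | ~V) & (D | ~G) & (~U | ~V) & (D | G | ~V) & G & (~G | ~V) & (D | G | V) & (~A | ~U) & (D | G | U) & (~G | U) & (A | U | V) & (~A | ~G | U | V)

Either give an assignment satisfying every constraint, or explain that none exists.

Case G = True:
  (D | ~G) forces D = True.
  (~G | ~V) forces V = False.
  (~U | V) forces U = False.
  Clause (~G | U) is falsified — contradiction.
Case G = False:
  Clause (G) is falsified — contradiction.
Both cases fail, so the formula is unsatisfiable.

Unsatisfiable — no assignment works.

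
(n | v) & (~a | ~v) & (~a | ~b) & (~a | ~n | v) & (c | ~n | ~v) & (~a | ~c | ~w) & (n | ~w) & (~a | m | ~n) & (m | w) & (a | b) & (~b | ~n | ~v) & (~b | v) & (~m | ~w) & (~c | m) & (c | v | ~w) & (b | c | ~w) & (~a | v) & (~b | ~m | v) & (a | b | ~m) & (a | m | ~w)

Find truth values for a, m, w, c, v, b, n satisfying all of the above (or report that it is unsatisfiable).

a=F, m=T, w=F, c=F, v=T, b=T, n=F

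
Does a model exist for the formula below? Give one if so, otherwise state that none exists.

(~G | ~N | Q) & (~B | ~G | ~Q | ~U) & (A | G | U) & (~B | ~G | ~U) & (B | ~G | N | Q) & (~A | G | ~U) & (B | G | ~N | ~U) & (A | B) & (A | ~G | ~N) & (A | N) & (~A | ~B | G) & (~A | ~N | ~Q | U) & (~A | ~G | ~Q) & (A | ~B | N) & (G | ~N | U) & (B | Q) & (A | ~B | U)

Set G = False.
Set B = True.
  then (~A | ~B | G) forces A = False.
  then (A | ~B | N) forces N = True.
  then (G | ~N | U) forces U = True.
Set Q = False.
All clauses satisfied.

G: False, B: True, Q: False, A: False, U: True, N: True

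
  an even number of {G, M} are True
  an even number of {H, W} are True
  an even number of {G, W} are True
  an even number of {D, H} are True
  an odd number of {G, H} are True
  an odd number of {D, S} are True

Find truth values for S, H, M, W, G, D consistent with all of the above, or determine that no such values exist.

Unsatisfiable — no assignment works.

Adding constraints 2, 3, 5 mod 2: every variable appears an even number of times on the left, so the left side is 0.
But the right sides sum to 1 (mod 2). 0 ≠ 1 — the system is inconsistent.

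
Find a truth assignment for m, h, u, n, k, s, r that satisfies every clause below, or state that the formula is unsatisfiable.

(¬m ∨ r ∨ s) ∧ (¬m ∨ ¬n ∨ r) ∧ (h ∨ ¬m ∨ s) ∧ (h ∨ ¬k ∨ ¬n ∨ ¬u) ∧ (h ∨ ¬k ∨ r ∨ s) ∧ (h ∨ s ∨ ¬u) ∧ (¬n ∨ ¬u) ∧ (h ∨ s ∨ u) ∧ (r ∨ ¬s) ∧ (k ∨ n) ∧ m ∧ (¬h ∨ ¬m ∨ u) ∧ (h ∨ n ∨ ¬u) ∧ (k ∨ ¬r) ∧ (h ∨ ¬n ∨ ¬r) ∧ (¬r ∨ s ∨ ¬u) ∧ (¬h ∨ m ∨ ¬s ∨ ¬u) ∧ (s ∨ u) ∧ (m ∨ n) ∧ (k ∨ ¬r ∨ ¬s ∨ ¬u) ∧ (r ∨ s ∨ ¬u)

m: True; h: False; u: False; n: False; k: True; s: True; r: True

Unit clause (m) forces m = True.
Set h = False.
  then (h ∨ ¬m ∨ s) forces s = True.
  then (r ∨ ¬s) forces r = True.
  then (k ∨ ¬r) forces k = True.
  then (h ∨ ¬n ∨ ¬r) forces n = False.
  then (h ∨ n ∨ ¬u) forces u = False.
All clauses satisfied.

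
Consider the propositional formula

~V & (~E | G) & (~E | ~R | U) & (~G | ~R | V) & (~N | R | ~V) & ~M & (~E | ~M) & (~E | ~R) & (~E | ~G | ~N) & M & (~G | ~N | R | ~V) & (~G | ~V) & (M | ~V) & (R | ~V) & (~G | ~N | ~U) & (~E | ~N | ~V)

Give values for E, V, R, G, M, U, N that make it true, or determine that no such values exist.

The formula is unsatisfiable.

Case M = True:
  Clause (~M) is falsified — contradiction.
Case M = False:
  Clause (M) is falsified — contradiction.
Both cases fail, so the formula is unsatisfiable.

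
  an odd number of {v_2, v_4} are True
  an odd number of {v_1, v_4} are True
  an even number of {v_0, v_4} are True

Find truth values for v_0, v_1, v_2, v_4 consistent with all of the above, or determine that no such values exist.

v_0: False, v_1: True, v_2: True, v_4: False

{v_2, v_4}: 1 true → odd ✓
{v_1, v_4}: 1 true → odd ✓
{v_0, v_4}: 0 true → even ✓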